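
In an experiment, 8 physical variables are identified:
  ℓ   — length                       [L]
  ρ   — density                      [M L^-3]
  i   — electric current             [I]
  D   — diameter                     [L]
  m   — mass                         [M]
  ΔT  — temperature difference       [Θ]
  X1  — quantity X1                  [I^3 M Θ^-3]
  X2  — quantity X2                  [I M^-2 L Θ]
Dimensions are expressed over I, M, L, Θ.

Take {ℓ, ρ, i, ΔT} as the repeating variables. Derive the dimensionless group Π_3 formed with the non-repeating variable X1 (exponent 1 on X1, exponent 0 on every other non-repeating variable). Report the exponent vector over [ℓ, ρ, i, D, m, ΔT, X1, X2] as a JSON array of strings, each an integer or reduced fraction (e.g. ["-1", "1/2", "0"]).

Write exponents as rows I,M,L,Θ / cols ℓ,ρ,i,D,m,ΔT,X1,X2:
  I: [ 0  0  1  0  0  0  3  1]
  M: [ 0  1  0  0  1  0  1 -2]
  L: [ 1 -3  0  1  0  0  0  1]
  Θ: [ 0  0  0  0  0  1 -3  1]
Row reduction gives pivot columns ℓ,ρ,i,ΔT; rank = 4
Repeat: ℓ,ρ,i,ΔT; free: D,m,X1,X2
RREF:
  r0: [   1    0    0    1    3    0    3   -5]
  r1: [   0    1    0    0    1    0    1   -2]
  r2: [   0    0    1    0    0    0    3    1]
  r3: [   0    0    0    0    0    1   -3    1]
Fix exponent of X1 at 1, D at 0, m at 0, X2 at 0; solve each RREF row for its pivot's exponent:
  r0: exp(ℓ) + (3)·1 = 0 ⇒ exp(ℓ) = -3
  r1: exp(ρ) + (1)·1 = 0 ⇒ exp(ρ) = -1
  r2: exp(i) + (3)·1 = 0 ⇒ exp(i) = -3
  r3: exp(ΔT) + (-3)·1 = 0 ⇒ exp(ΔT) = 3
Π_3 = ℓ^-3 · ρ^-1 · i^-3 · ΔT^3 · X1

["-3", "-1", "-3", "0", "0", "3", "1", "0"]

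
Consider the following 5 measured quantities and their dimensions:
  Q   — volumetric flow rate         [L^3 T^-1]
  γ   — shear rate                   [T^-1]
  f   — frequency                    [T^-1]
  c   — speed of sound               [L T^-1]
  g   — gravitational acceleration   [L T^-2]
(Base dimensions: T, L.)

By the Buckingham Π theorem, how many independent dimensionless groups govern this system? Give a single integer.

3

Dimensional matrix (T×L by Q×γ×f×c×g):
  T: [-1 -1 -1 -1 -2]
  L: [ 3  0  0  1  1]
Echelon form has 2 nonzero rows (pivots: Q,γ)
n=5, r=2 ⇒ 3 dimensionless groups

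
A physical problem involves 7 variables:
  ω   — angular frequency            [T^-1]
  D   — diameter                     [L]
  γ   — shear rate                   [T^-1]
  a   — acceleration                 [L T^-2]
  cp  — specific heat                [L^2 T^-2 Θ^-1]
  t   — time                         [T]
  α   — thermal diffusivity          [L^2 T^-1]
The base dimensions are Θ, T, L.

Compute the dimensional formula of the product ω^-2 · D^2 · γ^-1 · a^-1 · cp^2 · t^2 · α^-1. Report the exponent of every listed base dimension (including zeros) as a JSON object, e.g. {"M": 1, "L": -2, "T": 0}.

Exponent matrix [Θ,T,L] × [ω,D,γ,a,cp,t,α]:
  Θ: [ 0  0  0  0 -1  0  0]
  T: [-1  0 -1 -2 -2  1 -1]
  L: [ 0  1  0  1  2  0  2]
  [Θ]: (-2)·0+(2)·0+(-1)·0+(-1)·0+(2)·-1+(2)·0+(-1)·0 = -2
  [T]: (-2)·-1+(2)·0+(-1)·-1+(-1)·-2+(2)·-2+(2)·1+(-1)·-1 = 4
  [L]: (-2)·0+(2)·1+(-1)·0+(-1)·1+(2)·2+(2)·0+(-1)·2 = 3
⇒ Θ^-2 T^4 L^3

{"Θ": -2, "T": 4, "L": 3}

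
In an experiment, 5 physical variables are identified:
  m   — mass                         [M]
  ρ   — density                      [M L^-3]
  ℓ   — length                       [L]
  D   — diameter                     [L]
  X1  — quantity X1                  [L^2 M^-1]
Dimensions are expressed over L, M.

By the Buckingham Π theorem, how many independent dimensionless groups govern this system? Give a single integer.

Exponent matrix [L,M] × [m,ρ,ℓ,D,X1]:
  L: [ 0 -3  1  1  2]
  M: [ 1  1  0  0 -1]
Echelon form has 2 nonzero rows (pivots: m,ρ)
Π count = n − r = 5 − 2 = 3

3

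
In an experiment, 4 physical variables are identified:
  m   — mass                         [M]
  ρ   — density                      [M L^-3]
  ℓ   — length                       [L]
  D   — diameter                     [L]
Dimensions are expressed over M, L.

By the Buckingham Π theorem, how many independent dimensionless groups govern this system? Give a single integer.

Exponent matrix [M,L] × [m,ρ,ℓ,D]:
  M: [ 1  1  0  0]
  L: [ 0 -3  1  1]
Row reduction gives pivot columns m,ρ; rank = 2
n=4, r=2 ⇒ 2 dimensionless groups

2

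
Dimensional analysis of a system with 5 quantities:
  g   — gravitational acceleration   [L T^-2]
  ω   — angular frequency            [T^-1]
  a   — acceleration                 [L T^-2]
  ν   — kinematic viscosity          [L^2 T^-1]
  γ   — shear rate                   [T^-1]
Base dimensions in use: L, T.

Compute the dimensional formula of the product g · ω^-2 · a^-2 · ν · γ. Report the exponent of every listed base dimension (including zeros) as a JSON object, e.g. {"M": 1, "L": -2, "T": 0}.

{"L": 1, "T": 2}

Dimensional matrix (L×T by g×ω×a×ν×γ):
  L: [ 1  0  1  2  0]
  T: [-2 -1 -2 -1 -1]
  [L]: (1)·1+(-2)·0+(-2)·1+(1)·2+(1)·0 = 1
  [T]: (1)·-2+(-2)·-1+(-2)·-2+(1)·-1+(1)·-1 = 2
⇒ L T^2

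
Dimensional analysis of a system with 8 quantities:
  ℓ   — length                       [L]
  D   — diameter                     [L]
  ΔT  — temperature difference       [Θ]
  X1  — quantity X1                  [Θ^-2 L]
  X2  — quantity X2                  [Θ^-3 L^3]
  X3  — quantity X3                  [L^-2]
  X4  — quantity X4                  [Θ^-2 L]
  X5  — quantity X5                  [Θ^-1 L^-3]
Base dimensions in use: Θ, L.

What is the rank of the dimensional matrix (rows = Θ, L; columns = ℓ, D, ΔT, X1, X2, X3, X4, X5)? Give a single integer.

Dimensional matrix (Θ×L by ℓ×D×ΔT×X1×X2×X3×X4×X5):
  Θ: [ 0  0  1 -2 -3  0 -2 -1]
  L: [ 1  1  0  1  3 -2  1 -3]
RREF → pivots at {ℓ,ΔT} ⇒ r = 2

2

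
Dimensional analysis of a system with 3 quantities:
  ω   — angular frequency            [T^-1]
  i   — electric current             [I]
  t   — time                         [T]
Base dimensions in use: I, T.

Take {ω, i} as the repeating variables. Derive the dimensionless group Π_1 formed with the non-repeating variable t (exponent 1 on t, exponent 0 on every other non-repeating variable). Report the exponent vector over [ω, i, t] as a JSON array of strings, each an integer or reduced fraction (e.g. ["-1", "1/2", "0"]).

["1", "0", "1"]

Dimensional matrix (I×T by ω×i×t):
  I: [ 0  1  0]
  T: [-1  0  1]
RREF → pivots at {ω,i} ⇒ r = 2
Pivot set = {ω,i}, free = {t}
RREF:
  r0: [   1    0   -1]
  r1: [   0    1    0]
Fix exponent of t at 1; solve each RREF row for its pivot's exponent:
  r0: exp(ω) + (-1)·1 = 0 ⇒ exp(ω) = 1
  r1: exp(i) + (0)·1 = 0 ⇒ exp(i) = 0
Π_1 = ω · t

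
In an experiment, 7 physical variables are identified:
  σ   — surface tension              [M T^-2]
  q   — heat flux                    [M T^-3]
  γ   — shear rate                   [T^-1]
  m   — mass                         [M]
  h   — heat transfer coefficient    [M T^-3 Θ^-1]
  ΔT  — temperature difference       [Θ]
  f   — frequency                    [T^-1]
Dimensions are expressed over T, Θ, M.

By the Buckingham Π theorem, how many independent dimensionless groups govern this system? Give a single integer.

Dimensional matrix (T×Θ×M by σ×q×γ×m×h×ΔT×f):
  T: [-2 -3 -1  0 -3  0 -1]
  Θ: [ 0  0  0  0 -1  1  0]
  M: [ 1  1  0  1  1  0  0]
Row reduction gives pivot columns σ,q,h; rank = 3
Π count = n − r = 7 − 3 = 4

4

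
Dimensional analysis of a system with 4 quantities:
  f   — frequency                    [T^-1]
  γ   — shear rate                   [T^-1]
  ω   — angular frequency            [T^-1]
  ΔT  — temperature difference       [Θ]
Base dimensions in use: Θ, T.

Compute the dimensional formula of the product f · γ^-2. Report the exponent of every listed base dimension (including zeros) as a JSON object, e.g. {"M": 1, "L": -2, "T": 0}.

Dimensional matrix (Θ×T by f×γ×ω×ΔT):
  Θ: [ 0  0  0  1]
  T: [-1 -1 -1  0]
  [Θ]: (1)·0+(-2)·0 = 0
  [T]: (1)·-1+(-2)·-1 = 1
⇒ T

{"Θ": 0, "T": 1}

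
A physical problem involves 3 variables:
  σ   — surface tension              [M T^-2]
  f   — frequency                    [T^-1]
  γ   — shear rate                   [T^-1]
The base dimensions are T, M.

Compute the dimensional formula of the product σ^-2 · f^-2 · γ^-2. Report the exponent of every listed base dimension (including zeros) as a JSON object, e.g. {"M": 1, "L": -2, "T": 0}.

{"T": 8, "M": -2}

Dimensional matrix (T×M by σ×f×γ):
  T: [-2 -1 -1]
  M: [ 1  0  0]
  [T]: (-2)·-2+(-2)·-1+(-2)·-1 = 8
  [M]: (-2)·1+(-2)·0+(-2)·0 = -2
⇒ T^8 M^-2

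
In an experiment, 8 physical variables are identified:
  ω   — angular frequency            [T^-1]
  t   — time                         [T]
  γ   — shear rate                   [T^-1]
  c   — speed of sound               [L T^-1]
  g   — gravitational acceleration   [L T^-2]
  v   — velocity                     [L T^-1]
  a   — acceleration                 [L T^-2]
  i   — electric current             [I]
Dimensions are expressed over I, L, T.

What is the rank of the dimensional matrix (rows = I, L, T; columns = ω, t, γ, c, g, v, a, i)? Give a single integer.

Exponent matrix [I,L,T] × [ω,t,γ,c,g,v,a,i]:
  I: [ 0  0  0  0  0  0  0  1]
  L: [ 0  0  0  1  1  1  1  0]
  T: [-1  1 -1 -1 -2 -1 -2  0]
RREF → pivots at {ω,c,i} ⇒ r = 3

3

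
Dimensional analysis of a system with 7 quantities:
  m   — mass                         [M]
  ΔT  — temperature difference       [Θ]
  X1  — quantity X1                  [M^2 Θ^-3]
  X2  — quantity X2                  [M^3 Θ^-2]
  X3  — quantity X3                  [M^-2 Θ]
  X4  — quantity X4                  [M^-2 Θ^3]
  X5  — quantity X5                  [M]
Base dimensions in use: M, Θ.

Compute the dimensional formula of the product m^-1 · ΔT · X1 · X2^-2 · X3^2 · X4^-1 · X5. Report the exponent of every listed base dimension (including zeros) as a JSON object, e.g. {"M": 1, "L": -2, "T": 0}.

Dimensional matrix (M×Θ by m×ΔT×X1×X2×X3×X4×X5):
  M: [ 1  0  2  3 -2 -2  1]
  Θ: [ 0  1 -3 -2  1  3  0]
  [M]: (-1)·1+(1)·0+(1)·2+(-2)·3+(2)·-2+(-1)·-2+(1)·1 = -6
  [Θ]: (-1)·0+(1)·1+(1)·-3+(-2)·-2+(2)·1+(-1)·3+(1)·0 = 1
⇒ M^-6 Θ

{"M": -6, "Θ": 1}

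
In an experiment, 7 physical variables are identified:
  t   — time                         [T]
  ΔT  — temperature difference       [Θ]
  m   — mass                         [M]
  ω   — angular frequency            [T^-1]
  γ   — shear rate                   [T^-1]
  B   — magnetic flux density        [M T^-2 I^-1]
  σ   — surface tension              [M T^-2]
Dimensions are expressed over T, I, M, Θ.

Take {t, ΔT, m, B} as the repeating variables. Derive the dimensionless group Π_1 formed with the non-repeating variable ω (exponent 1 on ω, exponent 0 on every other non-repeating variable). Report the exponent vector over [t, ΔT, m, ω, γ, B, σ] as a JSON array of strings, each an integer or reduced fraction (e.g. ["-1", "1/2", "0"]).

Dimensional matrix (T×I×M×Θ by t×ΔT×m×ω×γ×B×σ):
  T: [ 1  0  0 -1 -1 -2 -2]
  I: [ 0  0  0  0  0 -1  0]
  M: [ 0  0  1  0  0  1  1]
  Θ: [ 0  1  0  0  0  0  0]
RREF → pivots at {t,ΔT,m,B} ⇒ r = 4
Pivot set = {t,ΔT,m,B}, free = {ω,γ,σ}
RREF:
  r0: [   1    0    0   -1   -1    0   -2]
  r1: [   0    1    0    0    0    0    0]
  r2: [   0    0    1    0    0    0    1]
  r3: [   0    0    0    0    0    1    0]
Fix exponent of ω at 1, γ at 0, σ at 0; solve each RREF row for its pivot's exponent:
  r0: exp(t) + (-1)·1 = 0 ⇒ exp(t) = 1
  r1: exp(ΔT) + (0)·1 = 0 ⇒ exp(ΔT) = 0
  r2: exp(m) + (0)·1 = 0 ⇒ exp(m) = 0
  r3: exp(B) + (0)·1 = 0 ⇒ exp(B) = 0
Π_1 = t · ω

["1", "0", "0", "1", "0", "0", "0"]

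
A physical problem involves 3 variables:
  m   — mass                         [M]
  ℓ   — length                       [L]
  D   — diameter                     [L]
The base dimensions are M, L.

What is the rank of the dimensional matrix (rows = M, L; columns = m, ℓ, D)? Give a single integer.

2

Dimensional matrix (M×L by m×ℓ×D):
  M: [ 1  0  0]
  L: [ 0  1  1]
Row reduction gives pivot columns m,ℓ; rank = 2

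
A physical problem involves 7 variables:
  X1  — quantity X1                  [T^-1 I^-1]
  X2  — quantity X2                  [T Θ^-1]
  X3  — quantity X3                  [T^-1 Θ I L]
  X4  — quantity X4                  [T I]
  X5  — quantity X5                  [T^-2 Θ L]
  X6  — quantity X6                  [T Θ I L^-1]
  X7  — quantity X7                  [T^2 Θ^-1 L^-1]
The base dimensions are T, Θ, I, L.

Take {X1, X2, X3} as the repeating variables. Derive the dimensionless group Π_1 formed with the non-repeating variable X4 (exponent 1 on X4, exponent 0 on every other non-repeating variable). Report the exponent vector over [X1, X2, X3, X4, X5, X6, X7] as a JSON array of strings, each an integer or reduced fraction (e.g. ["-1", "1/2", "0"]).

Exponent matrix [T,Θ,I,L] × [X1,X2,X3,X4,X5,X6,X7]:
  T: [-1  1 -1  1 -2  1  2]
  Θ: [ 0 -1  1  0  1  1 -1]
  I: [-1  0  1  1  0  1  0]
  L: [ 0  0  1  0  1 -1 -1]
Echelon form has 3 nonzero rows (pivots: X1,X2,X3)
Pivot set = {X1,X2,X3}, free = {X4,X5,X6,X7}
RREF:
  r0: [   1    0    0   -1    1   -2   -1]
  r1: [   0    1    0    0    0   -2    0]
  r2: [   0    0    1    0    1   -1   -1]
  r3: [   0    0    0    0    0    0    0]
Fix exponent of X4 at 1, X5 at 0, X6 at 0, X7 at 0; solve each RREF row for its pivot's exponent:
  r0: exp(X1) + (-1)·1 = 0 ⇒ exp(X1) = 1
  r1: exp(X2) + (0)·1 = 0 ⇒ exp(X2) = 0
  r2: exp(X3) + (0)·1 = 0 ⇒ exp(X3) = 0
Π_1 = X1 · X4

["1", "0", "0", "1", "0", "0", "0"]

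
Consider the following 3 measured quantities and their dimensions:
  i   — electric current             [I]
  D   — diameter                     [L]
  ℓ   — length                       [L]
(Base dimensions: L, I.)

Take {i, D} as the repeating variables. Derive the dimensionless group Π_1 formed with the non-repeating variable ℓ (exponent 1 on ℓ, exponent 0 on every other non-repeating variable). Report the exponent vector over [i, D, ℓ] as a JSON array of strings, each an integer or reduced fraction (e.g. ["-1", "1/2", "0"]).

["0", "-1", "1"]

Dimensional matrix (L×I by i×D×ℓ):
  L: [ 0  1  1]
  I: [ 1  0  0]
Row reduction gives pivot columns i,D; rank = 2
Repeat: i,D; free: ℓ
RREF:
  r0: [   1    0    0]
  r1: [   0    1    1]
Fix exponent of ℓ at 1; solve each RREF row for its pivot's exponent:
  r0: exp(i) + (0)·1 = 0 ⇒ exp(i) = 0
  r1: exp(D) + (1)·1 = 0 ⇒ exp(D) = -1
Π_1 = D^-1 · ℓ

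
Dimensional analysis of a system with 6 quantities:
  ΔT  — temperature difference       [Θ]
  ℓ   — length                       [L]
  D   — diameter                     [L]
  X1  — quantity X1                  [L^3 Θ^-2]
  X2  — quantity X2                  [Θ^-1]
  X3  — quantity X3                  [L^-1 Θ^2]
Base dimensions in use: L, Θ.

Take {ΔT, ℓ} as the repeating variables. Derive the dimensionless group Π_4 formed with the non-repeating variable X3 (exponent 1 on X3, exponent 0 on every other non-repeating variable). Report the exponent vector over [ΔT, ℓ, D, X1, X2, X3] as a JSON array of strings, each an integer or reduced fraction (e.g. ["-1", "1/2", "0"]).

Dimensional matrix (L×Θ by ΔT×ℓ×D×X1×X2×X3):
  L: [ 0  1  1  3  0 -1]
  Θ: [ 1  0  0 -2 -1  2]
Row reduction gives pivot columns ΔT,ℓ; rank = 2
Repeat: ΔT,ℓ; free: D,X1,X2,X3
RREF:
  r0: [   1    0    0   -2   -1    2]
  r1: [   0    1    1    3    0   -1]
Fix exponent of X3 at 1, D at 0, X1 at 0, X2 at 0; solve each RREF row for its pivot's exponent:
  r0: exp(ΔT) + (2)·1 = 0 ⇒ exp(ΔT) = -2
  r1: exp(ℓ) + (-1)·1 = 0 ⇒ exp(ℓ) = 1
Π_4 = ΔT^-2 · ℓ · X3

["-2", "1", "0", "0", "0", "1"]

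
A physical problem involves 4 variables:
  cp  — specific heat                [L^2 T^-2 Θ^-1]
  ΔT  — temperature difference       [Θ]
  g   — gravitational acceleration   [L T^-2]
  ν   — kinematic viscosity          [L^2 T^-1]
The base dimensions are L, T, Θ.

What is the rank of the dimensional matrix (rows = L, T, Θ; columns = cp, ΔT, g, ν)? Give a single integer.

Dimensional matrix (L×T×Θ by cp×ΔT×g×ν):
  L: [ 2  0  1  2]
  T: [-2  0 -2 -1]
  Θ: [-1  1  0  0]
Row reduction gives pivot columns cp,ΔT,g; rank = 3

3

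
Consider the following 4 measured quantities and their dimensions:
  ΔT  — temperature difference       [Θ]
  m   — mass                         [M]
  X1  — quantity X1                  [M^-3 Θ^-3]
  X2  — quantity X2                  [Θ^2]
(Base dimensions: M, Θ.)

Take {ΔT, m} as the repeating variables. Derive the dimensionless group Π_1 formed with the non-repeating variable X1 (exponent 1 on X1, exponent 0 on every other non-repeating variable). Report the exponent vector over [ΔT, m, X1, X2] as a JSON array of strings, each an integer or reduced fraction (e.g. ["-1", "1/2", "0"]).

Exponent matrix [M,Θ] × [ΔT,m,X1,X2]:
  M: [ 0  1 -3  0]
  Θ: [ 1  0 -3  2]
Echelon form has 2 nonzero rows (pivots: ΔT,m)
Repeat: ΔT,m; free: X1,X2
RREF:
  r0: [   1    0   -3    2]
  r1: [   0    1   -3    0]
Fix exponent of X1 at 1, X2 at 0; solve each RREF row for its pivot's exponent:
  r0: exp(ΔT) + (-3)·1 = 0 ⇒ exp(ΔT) = 3
  r1: exp(m) + (-3)·1 = 0 ⇒ exp(m) = 3
Π_1 = ΔT^3 · m^3 · X1

["3", "3", "1", "0"]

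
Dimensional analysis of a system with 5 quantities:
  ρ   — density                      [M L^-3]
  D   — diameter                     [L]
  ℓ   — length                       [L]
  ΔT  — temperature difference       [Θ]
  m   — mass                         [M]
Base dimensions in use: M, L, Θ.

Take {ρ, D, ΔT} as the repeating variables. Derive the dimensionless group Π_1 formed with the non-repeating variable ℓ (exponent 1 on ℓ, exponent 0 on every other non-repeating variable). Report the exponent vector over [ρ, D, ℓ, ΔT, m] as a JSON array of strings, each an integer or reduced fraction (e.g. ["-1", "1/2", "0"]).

Write exponents as rows M,L,Θ / cols ρ,D,ℓ,ΔT,m:
  M: [ 1  0  0  0  1]
  L: [-3  1  1  0  0]
  Θ: [ 0  0  0  1  0]
Echelon form has 3 nonzero rows (pivots: ρ,D,ΔT)
Pivot set = {ρ,D,ΔT}, free = {ℓ,m}
RREF:
  r0: [   1    0    0    0    1]
  r1: [   0    1    1    0    3]
  r2: [   0    0    0    1    0]
Fix exponent of ℓ at 1, m at 0; solve each RREF row for its pivot's exponent:
  r0: exp(ρ) + (0)·1 = 0 ⇒ exp(ρ) = 0
  r1: exp(D) + (1)·1 = 0 ⇒ exp(D) = -1
  r2: exp(ΔT) + (0)·1 = 0 ⇒ exp(ΔT) = 0
Π_1 = D^-1 · ℓ

["0", "-1", "1", "0", "0"]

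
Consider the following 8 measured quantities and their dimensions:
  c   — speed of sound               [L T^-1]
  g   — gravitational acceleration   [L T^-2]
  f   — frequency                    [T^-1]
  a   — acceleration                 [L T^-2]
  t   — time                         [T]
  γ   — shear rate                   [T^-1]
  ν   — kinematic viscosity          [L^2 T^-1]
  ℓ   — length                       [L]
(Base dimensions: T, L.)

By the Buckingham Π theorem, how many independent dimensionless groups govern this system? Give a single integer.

6

Dimensional matrix (T×L by c×g×f×a×t×γ×ν×ℓ):
  T: [-1 -2 -1 -2  1 -1 -1  0]
  L: [ 1  1  0  1  0  0  2  1]
Row reduction gives pivot columns c,g; rank = 2
n=8, r=2 ⇒ 6 dimensionless groups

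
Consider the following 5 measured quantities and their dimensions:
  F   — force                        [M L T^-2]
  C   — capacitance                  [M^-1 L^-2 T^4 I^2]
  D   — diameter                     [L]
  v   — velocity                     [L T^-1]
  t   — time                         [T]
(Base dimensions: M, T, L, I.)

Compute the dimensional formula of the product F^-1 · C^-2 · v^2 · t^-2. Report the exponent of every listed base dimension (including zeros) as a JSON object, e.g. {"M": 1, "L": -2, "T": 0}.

{"M": 1, "T": -10, "L": 5, "I": -4}

Dimensional matrix (M×T×L×I by F×C×D×v×t):
  M: [ 1 -1  0  0  0]
  T: [-2  4  0 -1  1]
  L: [ 1 -2  1  1  0]
  I: [ 0  2  0  0  0]
  [M]: (-1)·1+(-2)·-1+(2)·0+(-2)·0 = 1
  [T]: (-1)·-2+(-2)·4+(2)·-1+(-2)·1 = -10
  [L]: (-1)·1+(-2)·-2+(2)·1+(-2)·0 = 5
  [I]: (-1)·0+(-2)·2+(2)·0+(-2)·0 = -4
⇒ M T^-10 L^5 I^-4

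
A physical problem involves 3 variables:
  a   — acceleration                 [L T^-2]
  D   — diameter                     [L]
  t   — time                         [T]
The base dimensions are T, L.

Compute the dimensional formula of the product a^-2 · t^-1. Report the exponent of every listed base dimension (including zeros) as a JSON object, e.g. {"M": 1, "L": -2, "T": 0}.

{"T": 3, "L": -2}

Write exponents as rows T,L / cols a,D,t:
  T: [-2  0  1]
  L: [ 1  1  0]
  [T]: (-2)·-2+(-1)·1 = 3
  [L]: (-2)·1+(-1)·0 = -2
⇒ T^3 L^-2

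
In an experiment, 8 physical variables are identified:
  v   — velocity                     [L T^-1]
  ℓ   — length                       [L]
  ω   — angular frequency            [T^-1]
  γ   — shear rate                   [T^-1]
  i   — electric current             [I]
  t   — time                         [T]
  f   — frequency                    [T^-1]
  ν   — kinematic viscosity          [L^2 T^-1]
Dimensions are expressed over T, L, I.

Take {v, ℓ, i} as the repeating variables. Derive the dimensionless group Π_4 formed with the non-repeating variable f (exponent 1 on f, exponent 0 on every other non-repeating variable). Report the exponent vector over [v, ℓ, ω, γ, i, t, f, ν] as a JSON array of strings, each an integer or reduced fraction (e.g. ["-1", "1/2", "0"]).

["-1", "1", "0", "0", "0", "0", "1", "0"]

Dimensional matrix (T×L×I by v×ℓ×ω×γ×i×t×f×ν):
  T: [-1  0 -1 -1  0  1 -1 -1]
  L: [ 1  1  0  0  0  0  0  2]
  I: [ 0  0  0  0  1  0  0  0]
Row reduction gives pivot columns v,ℓ,i; rank = 3
Pivot set = {v,ℓ,i}, free = {ω,γ,t,f,ν}
RREF:
  r0: [   1    0    1    1    0   -1    1    1]
  r1: [   0    1   -1   -1    0    1   -1    1]
  r2: [   0    0    0    0    1    0    0    0]
Fix exponent of f at 1, ω at 0, γ at 0, t at 0, ν at 0; solve each RREF row for its pivot's exponent:
  r0: exp(v) + (1)·1 = 0 ⇒ exp(v) = -1
  r1: exp(ℓ) + (-1)·1 = 0 ⇒ exp(ℓ) = 1
  r2: exp(i) + (0)·1 = 0 ⇒ exp(i) = 0
Π_4 = v^-1 · ℓ · f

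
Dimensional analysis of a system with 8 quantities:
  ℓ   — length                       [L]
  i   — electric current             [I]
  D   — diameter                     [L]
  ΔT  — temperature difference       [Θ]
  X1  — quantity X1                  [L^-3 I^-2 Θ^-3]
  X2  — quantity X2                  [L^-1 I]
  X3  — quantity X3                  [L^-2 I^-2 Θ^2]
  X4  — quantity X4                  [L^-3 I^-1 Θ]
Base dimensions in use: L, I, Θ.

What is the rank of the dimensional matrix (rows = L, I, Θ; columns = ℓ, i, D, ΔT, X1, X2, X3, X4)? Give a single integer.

Write exponents as rows L,I,Θ / cols ℓ,i,D,ΔT,X1,X2,X3,X4:
  L: [ 1  0  1  0 -3 -1 -2 -3]
  I: [ 0  1  0  0 -2  1 -2 -1]
  Θ: [ 0  0  0  1 -3  0  2  1]
Row reduction gives pivot columns ℓ,i,ΔT; rank = 3

3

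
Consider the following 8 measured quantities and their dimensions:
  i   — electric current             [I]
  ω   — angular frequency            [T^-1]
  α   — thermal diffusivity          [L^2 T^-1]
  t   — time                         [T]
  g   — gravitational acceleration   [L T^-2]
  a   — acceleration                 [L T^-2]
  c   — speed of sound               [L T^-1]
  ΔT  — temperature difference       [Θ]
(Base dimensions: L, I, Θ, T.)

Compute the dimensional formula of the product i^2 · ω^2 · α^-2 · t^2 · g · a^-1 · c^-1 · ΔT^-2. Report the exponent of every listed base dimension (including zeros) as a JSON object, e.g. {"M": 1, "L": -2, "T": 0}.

Write exponents as rows L,I,Θ,T / cols i,ω,α,t,g,a,c,ΔT:
  L: [ 0  0  2  0  1  1  1  0]
  I: [ 1  0  0  0  0  0  0  0]
  Θ: [ 0  0  0  0  0  0  0  1]
  T: [ 0 -1 -1  1 -2 -2 -1  0]
  [L]: (2)·0+(2)·0+(-2)·2+(2)·0+(1)·1+(-1)·1+(-1)·1+(-2)·0 = -5
  [I]: (2)·1+(2)·0+(-2)·0+(2)·0+(1)·0+(-1)·0+(-1)·0+(-2)·0 = 2
  [Θ]: (2)·0+(2)·0+(-2)·0+(2)·0+(1)·0+(-1)·0+(-1)·0+(-2)·1 = -2
  [T]: (2)·0+(2)·-1+(-2)·-1+(2)·1+(1)·-2+(-1)·-2+(-1)·-1+(-2)·0 = 3
⇒ L^-5 I^2 Θ^-2 T^3

{"L": -5, "I": 2, "Θ": -2, "T": 3}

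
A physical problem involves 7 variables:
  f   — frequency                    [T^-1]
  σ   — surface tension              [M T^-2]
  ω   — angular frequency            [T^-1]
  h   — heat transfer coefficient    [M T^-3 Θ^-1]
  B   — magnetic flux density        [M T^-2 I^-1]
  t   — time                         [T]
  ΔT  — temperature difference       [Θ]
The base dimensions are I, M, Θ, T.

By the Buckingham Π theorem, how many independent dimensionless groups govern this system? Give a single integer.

Exponent matrix [I,M,Θ,T] × [f,σ,ω,h,B,t,ΔT]:
  I: [ 0  0  0  0 -1  0  0]
  M: [ 0  1  0  1  1  0  0]
  Θ: [ 0  0  0 -1  0  0  1]
  T: [-1 -2 -1 -3 -2  1  0]
RREF → pivots at {f,σ,h,B} ⇒ r = 4
Π count = n − r = 7 − 4 = 3

3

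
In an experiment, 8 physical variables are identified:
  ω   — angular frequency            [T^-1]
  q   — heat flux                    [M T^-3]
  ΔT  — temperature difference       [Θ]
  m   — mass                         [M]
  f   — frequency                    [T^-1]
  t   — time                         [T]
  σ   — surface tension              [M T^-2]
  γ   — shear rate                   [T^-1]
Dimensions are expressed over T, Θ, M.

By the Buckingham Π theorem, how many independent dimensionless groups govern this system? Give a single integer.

Exponent matrix [T,Θ,M] × [ω,q,ΔT,m,f,t,σ,γ]:
  T: [-1 -3  0  0 -1  1 -2 -1]
  Θ: [ 0  0  1  0  0  0  0  0]
  M: [ 0  1  0  1  0  0  1  0]
Echelon form has 3 nonzero rows (pivots: ω,q,ΔT)
Π count = n − r = 8 − 3 = 5

5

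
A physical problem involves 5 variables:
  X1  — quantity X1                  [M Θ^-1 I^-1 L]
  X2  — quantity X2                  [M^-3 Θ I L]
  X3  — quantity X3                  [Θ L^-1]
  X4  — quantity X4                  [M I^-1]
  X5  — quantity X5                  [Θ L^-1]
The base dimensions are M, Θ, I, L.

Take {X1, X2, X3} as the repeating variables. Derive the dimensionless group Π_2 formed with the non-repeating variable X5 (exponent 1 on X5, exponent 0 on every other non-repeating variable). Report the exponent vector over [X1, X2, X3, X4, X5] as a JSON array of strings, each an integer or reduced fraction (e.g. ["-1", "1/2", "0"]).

Exponent matrix [M,Θ,I,L] × [X1,X2,X3,X4,X5]:
  M: [ 1 -3  0  1  0]
  Θ: [-1  1  1  0  1]
  I: [-1  1  0 -1  0]
  L: [ 1  1 -1  0 -1]
Row reduction gives pivot columns X1,X2,X3; rank = 3
Pivot set = {X1,X2,X3}, free = {X4,X5}
RREF:
  r0: [   1    0    0    1    0]
  r1: [   0    1    0    0    0]
  r2: [   0    0    1    1    1]
  r3: [   0    0    0    0    0]
Fix exponent of X5 at 1, X4 at 0; solve each RREF row for its pivot's exponent:
  r0: exp(X1) + (0)·1 = 0 ⇒ exp(X1) = 0
  r1: exp(X2) + (0)·1 = 0 ⇒ exp(X2) = 0
  r2: exp(X3) + (1)·1 = 0 ⇒ exp(X3) = -1
Π_2 = X3^-1 · X5

["0", "0", "-1", "0", "1"]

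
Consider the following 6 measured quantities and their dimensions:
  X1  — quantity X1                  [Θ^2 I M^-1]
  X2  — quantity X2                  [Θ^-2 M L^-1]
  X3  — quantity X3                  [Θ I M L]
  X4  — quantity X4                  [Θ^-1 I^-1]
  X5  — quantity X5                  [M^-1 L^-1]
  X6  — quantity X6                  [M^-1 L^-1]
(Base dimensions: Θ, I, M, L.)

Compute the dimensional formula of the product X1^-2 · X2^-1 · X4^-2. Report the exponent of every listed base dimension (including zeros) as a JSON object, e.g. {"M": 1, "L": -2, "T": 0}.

{"Θ": 0, "I": 0, "M": 1, "L": 1}

Write exponents as rows Θ,I,M,L / cols X1,X2,X3,X4,X5,X6:
  Θ: [ 2 -2  1 -1  0  0]
  I: [ 1  0  1 -1  0  0]
  M: [-1  1  1  0 -1 -1]
  L: [ 0 -1  1  0 -1 -1]
  [Θ]: (-2)·2+(-1)·-2+(-2)·-1 = 0
  [I]: (-2)·1+(-1)·0+(-2)·-1 = 0
  [M]: (-2)·-1+(-1)·1+(-2)·0 = 1
  [L]: (-2)·0+(-1)·-1+(-2)·0 = 1
⇒ M L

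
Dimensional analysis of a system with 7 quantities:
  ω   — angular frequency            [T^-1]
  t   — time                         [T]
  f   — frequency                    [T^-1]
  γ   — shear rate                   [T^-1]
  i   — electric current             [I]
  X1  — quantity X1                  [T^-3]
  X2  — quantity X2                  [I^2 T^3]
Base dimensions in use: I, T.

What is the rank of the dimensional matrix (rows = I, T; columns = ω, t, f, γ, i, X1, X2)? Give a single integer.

Write exponents as rows I,T / cols ω,t,f,γ,i,X1,X2:
  I: [ 0  0  0  0  1  0  2]
  T: [-1  1 -1 -1  0 -3  3]
Echelon form has 2 nonzero rows (pivots: ω,i)

2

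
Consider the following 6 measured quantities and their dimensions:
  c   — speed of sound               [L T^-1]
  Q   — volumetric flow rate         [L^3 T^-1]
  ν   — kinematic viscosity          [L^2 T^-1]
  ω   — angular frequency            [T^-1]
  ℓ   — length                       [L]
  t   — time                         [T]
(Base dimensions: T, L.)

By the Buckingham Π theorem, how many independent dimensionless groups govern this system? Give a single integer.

4

Exponent matrix [T,L] × [c,Q,ν,ω,ℓ,t]:
  T: [-1 -1 -1 -1  0  1]
  L: [ 1  3  2  0  1  0]
Row reduction gives pivot columns c,Q; rank = 2
6 vars − rank 2 = 4 Π groups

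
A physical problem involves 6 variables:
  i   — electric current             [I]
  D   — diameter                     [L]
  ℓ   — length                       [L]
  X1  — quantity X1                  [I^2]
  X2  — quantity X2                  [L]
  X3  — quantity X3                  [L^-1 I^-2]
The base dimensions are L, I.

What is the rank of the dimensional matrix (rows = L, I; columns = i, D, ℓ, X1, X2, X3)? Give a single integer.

Exponent matrix [L,I] × [i,D,ℓ,X1,X2,X3]:
  L: [ 0  1  1  0  1 -1]
  I: [ 1  0  0  2  0 -2]
Row reduction gives pivot columns i,D; rank = 2

2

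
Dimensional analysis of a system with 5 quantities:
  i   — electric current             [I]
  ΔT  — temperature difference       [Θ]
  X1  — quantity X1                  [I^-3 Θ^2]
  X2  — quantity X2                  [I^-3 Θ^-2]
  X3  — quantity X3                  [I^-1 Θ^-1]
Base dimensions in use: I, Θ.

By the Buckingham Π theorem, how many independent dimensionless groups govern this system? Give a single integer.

3

Dimensional matrix (I×Θ by i×ΔT×X1×X2×X3):
  I: [ 1  0 -3 -3 -1]
  Θ: [ 0  1  2 -2 -1]
Row reduction gives pivot columns i,ΔT; rank = 2
5 vars − rank 2 = 3 Π groups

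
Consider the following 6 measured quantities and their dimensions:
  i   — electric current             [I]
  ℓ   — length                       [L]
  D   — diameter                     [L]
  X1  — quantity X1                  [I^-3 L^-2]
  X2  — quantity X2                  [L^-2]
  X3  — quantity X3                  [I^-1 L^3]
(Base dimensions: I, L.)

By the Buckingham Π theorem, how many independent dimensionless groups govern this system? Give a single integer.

Dimensional matrix (I×L by i×ℓ×D×X1×X2×X3):
  I: [ 1  0  0 -3  0 -1]
  L: [ 0  1  1 -2 -2  3]
Row reduction gives pivot columns i,ℓ; rank = 2
n=6, r=2 ⇒ 4 dimensionless groups

4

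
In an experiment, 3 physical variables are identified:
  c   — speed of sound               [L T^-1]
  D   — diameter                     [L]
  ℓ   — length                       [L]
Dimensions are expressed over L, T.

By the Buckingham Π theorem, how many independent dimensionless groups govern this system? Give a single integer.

Write exponents as rows L,T / cols c,D,ℓ:
  L: [ 1  1  1]
  T: [-1  0  0]
Echelon form has 2 nonzero rows (pivots: c,D)
3 vars − rank 2 = 1 Π group

1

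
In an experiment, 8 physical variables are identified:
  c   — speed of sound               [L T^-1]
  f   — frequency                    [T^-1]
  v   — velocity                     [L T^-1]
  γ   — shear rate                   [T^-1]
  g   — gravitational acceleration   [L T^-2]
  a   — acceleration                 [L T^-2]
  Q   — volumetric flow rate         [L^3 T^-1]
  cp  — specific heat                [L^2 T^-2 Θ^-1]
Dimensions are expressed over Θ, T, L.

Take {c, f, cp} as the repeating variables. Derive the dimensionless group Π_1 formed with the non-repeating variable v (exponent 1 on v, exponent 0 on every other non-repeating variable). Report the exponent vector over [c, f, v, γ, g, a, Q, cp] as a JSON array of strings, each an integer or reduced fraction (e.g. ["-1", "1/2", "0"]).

["-1", "0", "1", "0", "0", "0", "0", "0"]

Write exponents as rows Θ,T,L / cols c,f,v,γ,g,a,Q,cp:
  Θ: [ 0  0  0  0  0  0  0 -1]
  T: [-1 -1 -1 -1 -2 -2 -1 -2]
  L: [ 1  0  1  0  1  1  3  2]
RREF → pivots at {c,f,cp} ⇒ r = 3
Repeat: c,f,cp; free: v,γ,g,a,Q
RREF:
  r0: [   1    0    1    0    1    1    3    0]
  r1: [   0    1    0    1    1    1   -2    0]
  r2: [   0    0    0    0    0    0    0    1]
Fix exponent of v at 1, γ at 0, g at 0, a at 0, Q at 0; solve each RREF row for its pivot's exponent:
  r0: exp(c) + (1)·1 = 0 ⇒ exp(c) = -1
  r1: exp(f) + (0)·1 = 0 ⇒ exp(f) = 0
  r2: exp(cp) + (0)·1 = 0 ⇒ exp(cp) = 0
Π_1 = c^-1 · v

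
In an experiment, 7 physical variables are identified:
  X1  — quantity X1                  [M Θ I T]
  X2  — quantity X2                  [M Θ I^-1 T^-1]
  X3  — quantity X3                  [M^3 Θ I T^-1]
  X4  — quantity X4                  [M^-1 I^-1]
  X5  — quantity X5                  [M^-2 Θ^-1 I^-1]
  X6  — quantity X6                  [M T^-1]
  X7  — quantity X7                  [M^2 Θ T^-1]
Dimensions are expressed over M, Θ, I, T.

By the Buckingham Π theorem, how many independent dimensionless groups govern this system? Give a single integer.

4

Write exponents as rows M,Θ,I,T / cols X1,X2,X3,X4,X5,X6,X7:
  M: [ 1  1  3 -1 -2  1  2]
  Θ: [ 1  1  1  0 -1  0  1]
  I: [ 1 -1  1 -1 -1  0  0]
  T: [ 1 -1 -1  0  0 -1 -1]
Row reduction gives pivot columns X1,X2,X3; rank = 3
7 vars − rank 3 = 4 Π groups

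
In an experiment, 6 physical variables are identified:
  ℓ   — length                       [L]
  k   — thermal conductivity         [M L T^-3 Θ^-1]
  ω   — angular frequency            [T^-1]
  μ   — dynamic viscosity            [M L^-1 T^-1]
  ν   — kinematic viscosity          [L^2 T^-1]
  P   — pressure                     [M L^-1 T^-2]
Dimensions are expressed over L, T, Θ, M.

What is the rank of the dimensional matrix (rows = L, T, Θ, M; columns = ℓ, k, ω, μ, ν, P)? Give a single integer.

4

Exponent matrix [L,T,Θ,M] × [ℓ,k,ω,μ,ν,P]:
  L: [ 1  1  0 -1  2 -1]
  T: [ 0 -3 -1 -1 -1 -2]
  Θ: [ 0 -1  0  0  0  0]
  M: [ 0  1  0  1  0  1]
Echelon form has 4 nonzero rows (pivots: ℓ,k,ω,μ)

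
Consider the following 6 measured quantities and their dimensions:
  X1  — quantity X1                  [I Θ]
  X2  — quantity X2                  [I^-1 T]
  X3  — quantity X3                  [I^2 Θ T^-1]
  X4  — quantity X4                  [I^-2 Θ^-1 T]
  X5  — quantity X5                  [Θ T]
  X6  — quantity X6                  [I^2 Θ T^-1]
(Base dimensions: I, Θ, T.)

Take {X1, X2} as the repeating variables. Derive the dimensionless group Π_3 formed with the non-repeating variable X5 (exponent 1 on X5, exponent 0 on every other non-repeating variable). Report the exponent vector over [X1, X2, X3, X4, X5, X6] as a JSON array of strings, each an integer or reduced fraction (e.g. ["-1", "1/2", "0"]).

["-1", "-1", "0", "0", "1", "0"]

Write exponents as rows I,Θ,T / cols X1,X2,X3,X4,X5,X6:
  I: [ 1 -1  2 -2  0  2]
  Θ: [ 1  0  1 -1  1  1]
  T: [ 0  1 -1  1  1 -1]
Echelon form has 2 nonzero rows (pivots: X1,X2)
Pivot set = {X1,X2}, free = {X3,X4,X5,X6}
RREF:
  r0: [   1    0    1   -1    1    1]
  r1: [   0    1   -1    1    1   -1]
  r2: [   0    0    0    0    0    0]
Fix exponent of X5 at 1, X3 at 0, X4 at 0, X6 at 0; solve each RREF row for its pivot's exponent:
  r0: exp(X1) + (1)·1 = 0 ⇒ exp(X1) = -1
  r1: exp(X2) + (1)·1 = 0 ⇒ exp(X2) = -1
Π_3 = X1^-1 · X2^-1 · X5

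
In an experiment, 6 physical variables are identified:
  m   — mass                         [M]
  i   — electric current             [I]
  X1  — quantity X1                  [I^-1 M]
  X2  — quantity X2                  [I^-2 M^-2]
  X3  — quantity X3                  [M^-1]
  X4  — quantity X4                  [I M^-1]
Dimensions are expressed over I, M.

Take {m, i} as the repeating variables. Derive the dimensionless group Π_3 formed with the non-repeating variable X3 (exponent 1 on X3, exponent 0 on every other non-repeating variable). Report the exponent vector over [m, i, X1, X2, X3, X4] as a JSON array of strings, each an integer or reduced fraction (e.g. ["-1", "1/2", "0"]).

["1", "0", "0", "0", "1", "0"]

Dimensional matrix (I×M by m×i×X1×X2×X3×X4):
  I: [ 0  1 -1 -2  0  1]
  M: [ 1  0  1 -2 -1 -1]
RREF → pivots at {m,i} ⇒ r = 2
Pivot set = {m,i}, free = {X1,X2,X3,X4}
RREF:
  r0: [   1    0    1   -2   -1   -1]
  r1: [   0    1   -1   -2    0    1]
Fix exponent of X3 at 1, X1 at 0, X2 at 0, X4 at 0; solve each RREF row for its pivot's exponent:
  r0: exp(m) + (-1)·1 = 0 ⇒ exp(m) = 1
  r1: exp(i) + (0)·1 = 0 ⇒ exp(i) = 0
Π_3 = m · X3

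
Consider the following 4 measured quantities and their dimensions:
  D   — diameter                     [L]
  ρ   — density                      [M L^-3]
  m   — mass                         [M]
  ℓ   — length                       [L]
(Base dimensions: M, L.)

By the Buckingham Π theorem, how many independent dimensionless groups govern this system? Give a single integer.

2

Dimensional matrix (M×L by D×ρ×m×ℓ):
  M: [ 0  1  1  0]
  L: [ 1 -3  0  1]
Echelon form has 2 nonzero rows (pivots: D,ρ)
Π count = n − r = 4 − 2 = 2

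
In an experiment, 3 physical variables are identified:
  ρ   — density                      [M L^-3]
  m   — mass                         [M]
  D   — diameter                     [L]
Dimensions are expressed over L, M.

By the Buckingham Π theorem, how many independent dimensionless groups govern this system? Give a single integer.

Dimensional matrix (L×M by ρ×m×D):
  L: [-3  0  1]
  M: [ 1  1  0]
Row reduction gives pivot columns ρ,m; rank = 2
Π count = n − r = 3 − 2 = 1

1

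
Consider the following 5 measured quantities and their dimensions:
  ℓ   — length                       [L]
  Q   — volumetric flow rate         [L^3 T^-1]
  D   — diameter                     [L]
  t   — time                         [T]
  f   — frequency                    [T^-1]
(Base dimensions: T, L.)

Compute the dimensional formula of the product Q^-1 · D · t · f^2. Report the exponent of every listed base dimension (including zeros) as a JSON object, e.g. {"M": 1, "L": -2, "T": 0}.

{"T": 0, "L": -2}

Dimensional matrix (T×L by ℓ×Q×D×t×f):
  T: [ 0 -1  0  1 -1]
  L: [ 1  3  1  0  0]
  [T]: (-1)·-1+(1)·0+(1)·1+(2)·-1 = 0
  [L]: (-1)·3+(1)·1+(1)·0+(2)·0 = -2
⇒ L^-2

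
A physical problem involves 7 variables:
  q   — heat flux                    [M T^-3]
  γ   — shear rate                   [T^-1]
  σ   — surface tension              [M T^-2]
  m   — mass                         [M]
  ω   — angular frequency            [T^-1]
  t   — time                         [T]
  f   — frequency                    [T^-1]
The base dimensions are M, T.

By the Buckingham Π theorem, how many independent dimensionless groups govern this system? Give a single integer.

Dimensional matrix (M×T by q×γ×σ×m×ω×t×f):
  M: [ 1  0  1  1  0  0  0]
  T: [-3 -1 -2  0 -1  1 -1]
RREF → pivots at {q,γ} ⇒ r = 2
7 vars − rank 2 = 5 Π groups

5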